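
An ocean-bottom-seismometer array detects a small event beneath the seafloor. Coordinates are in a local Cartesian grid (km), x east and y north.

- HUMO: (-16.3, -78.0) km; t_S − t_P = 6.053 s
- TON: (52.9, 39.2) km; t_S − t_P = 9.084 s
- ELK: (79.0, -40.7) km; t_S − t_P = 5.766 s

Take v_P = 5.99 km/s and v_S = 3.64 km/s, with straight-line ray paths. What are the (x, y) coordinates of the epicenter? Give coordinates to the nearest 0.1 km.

(25.5, -40.5)

Distance from S−P lag: d = Δt · v_P v_S / (v_P − v_S) = Δt · (5.99·3.64)/(5.99−3.64) ≈ 9.2781·Δt.
So d_HUMO = 56.16, d_TON = 84.28, d_ELK = 53.50 km.
Circle about each station: (x + 16.3)² + (y + 78.0)² = 56.16²; (x − 52.9)² + (y − 39.2)² = 84.28²; (x − 79.0)² + (y + 40.7)² = 53.50².
Subtracting the HUMO equation from the TON and ELK equations removes the quadratic terms:
138.4 x + 234.4 y = -5963.81
190.6 x + 74.6 y = 1839.50
Solving the 2×2 system: x ≈ 25.5, y ≈ -40.5 km.
Check against HUMO (with the unrounded x, y): √((x + 16.3)²+(y + 78.0)²) = 56.16 ≈ 56.16 km. ✓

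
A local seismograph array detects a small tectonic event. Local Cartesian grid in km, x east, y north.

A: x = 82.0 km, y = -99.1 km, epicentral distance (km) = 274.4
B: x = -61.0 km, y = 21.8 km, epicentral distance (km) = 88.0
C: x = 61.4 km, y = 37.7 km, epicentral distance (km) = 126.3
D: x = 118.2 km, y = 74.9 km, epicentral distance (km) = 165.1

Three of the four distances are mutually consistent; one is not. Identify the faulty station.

Solve using three stations at a time. Using B, C, D (subtract circle equations pairwise → linear system) gives (x, y) ≈ (-43.5, 107.8).
Distances from that point to each station vs reported:
  A: calculated 242.0 vs reported 274.4 → residual 32.4 km
  B: calculated 87.8 vs reported 88.0 → residual 0.2 km
  C: calculated 126.2 vs reported 126.3 → residual 0.1 km
  D: calculated 165.0 vs reported 165.1 → residual 0.1 km
B, C, D are mutually consistent (residuals ≈ 0); A is off by 32.4 km.

A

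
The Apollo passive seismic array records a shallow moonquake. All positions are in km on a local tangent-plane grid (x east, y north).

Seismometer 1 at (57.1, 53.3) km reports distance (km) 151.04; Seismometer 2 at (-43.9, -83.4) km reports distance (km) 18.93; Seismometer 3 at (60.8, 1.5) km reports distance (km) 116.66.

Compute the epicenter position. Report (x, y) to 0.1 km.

x ≈ -32.9 km, y ≈ -68.0 km

Circle about each station: (x − 57.1)² + (y − 53.3)² = 151.04²; (x + 43.9)² + (y + 83.4)² = 18.93²; (x − 60.8)² + (y − 1.5)² = 116.66².
Subtracting the Seismometer 1 equation from the Seismometer 2 and Seismometer 3 equations removes the quadratic terms:
-202.0 x − 273.4 y = 25236.21
7.4 x − 103.6 y = 6801.12
Solving the 2×2 system: x ≈ -32.9, y ≈ -68.0 km.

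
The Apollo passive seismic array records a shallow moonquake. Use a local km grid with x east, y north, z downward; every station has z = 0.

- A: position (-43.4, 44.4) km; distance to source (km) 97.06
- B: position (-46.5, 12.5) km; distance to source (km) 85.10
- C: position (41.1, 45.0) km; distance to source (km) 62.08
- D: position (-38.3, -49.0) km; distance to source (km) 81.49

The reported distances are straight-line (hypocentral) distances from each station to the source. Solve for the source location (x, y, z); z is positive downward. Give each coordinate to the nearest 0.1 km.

Each station gives a sphere (x−x_i)² + (y−y_i)² + z² = d_i² (stations at z=0).
Subtracting the A sphere from B and C: z² cancels, leaving linear equations in x and y:
-6.2 x − 63.8 y = 642.21
169.0 x + 1.2 y = 5426.01
Solving: x ≈ 32.200, y ≈ -13.195 km (keep extra digits for the depth step; rounded: 32.2, -13.2).
Then from the A sphere: z² = 97.06² − (x + 43.4)² − (y − 44.4)² with x = 32.200, y = -13.195, so z ≈ 19.700 ≈ 19.7 km.

x ≈ 32.2 km, y ≈ -13.2 km, depth ≈ 19.7 km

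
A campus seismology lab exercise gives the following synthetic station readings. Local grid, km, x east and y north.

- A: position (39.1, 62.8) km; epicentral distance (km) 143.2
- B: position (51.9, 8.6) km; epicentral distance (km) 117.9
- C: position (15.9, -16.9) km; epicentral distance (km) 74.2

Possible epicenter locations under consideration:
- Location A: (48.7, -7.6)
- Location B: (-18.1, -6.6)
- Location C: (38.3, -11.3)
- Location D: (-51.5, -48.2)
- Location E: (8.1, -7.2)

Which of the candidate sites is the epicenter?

Location D

For each candidate, compare |candidate − station| to the reported distance:
Location A: residuals A 72.1, B 101.4, C 40.1 → max 101.4 km
Location B: residuals A 53.3, B 46.3, C 38.7 → max 53.3 km
Location C: residuals A 69.1, B 93.8, C 51.1 → max 93.8 km
Location D: residuals A 0.1, B 0.1, C 0.1 → max 0.1 km
Location E: residuals A 66.6, B 71.3, C 61.8 → max 71.3 km
Only Location D has all residuals ≈ 0.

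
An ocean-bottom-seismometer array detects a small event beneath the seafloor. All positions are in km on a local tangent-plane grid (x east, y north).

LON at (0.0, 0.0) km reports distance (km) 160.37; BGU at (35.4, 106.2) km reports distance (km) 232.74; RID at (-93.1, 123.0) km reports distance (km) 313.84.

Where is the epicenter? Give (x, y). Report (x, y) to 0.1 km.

113.9 km east, -112.9 km north

Circle about each station: x² + y² = 160.37²; (x − 35.4)² + (y − 106.2)² = 232.74²; (x + 93.1)² + (y − 123.0)² = 313.84².
Subtracting the LON equation from the BGU and RID equations removes the quadratic terms:
70.8 x + 212.4 y = -15917.77
-186.2 x + 246.0 y = -48980.40
Solving the 2×2 system: x ≈ 113.9, y ≈ -112.9 km.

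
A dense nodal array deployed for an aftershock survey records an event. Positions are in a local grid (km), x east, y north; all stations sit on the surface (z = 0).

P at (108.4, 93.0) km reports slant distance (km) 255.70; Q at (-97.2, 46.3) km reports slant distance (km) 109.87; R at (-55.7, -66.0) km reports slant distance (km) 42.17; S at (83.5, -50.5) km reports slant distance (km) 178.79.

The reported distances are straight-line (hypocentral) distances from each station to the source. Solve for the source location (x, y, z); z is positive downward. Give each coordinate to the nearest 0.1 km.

(-94.1, -62.2, 17.0)

Each station gives a sphere (x−x_i)² + (y−y_i)² + z² = d_i² (stations at z=0).
Subtracting the P sphere from Q and R: z² cancels, leaving linear equations in x and y:
-411.2 x − 93.4 y = 44503.04
-328.2 x − 318.0 y = 50663.11
Solving: x ≈ -94.099, y ≈ -62.201 km (keep extra digits for the depth step; rounded: -94.1, -62.2).
Then from the P sphere: z² = 255.70² − (x − 108.4)² − (y − 93.0)² with x = -94.099, y = -62.201, so z ≈ 17.009 ≈ 17.0 km.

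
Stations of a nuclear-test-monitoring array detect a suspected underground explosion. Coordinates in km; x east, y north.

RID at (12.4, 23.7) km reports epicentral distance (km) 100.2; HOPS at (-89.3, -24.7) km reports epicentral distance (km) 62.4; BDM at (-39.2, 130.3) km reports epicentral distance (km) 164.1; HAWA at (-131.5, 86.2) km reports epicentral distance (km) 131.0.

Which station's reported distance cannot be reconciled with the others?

HOPS

Solve using three stations at a time. Using RID, BDM, HAWA (subtract circle equations pairwise → linear system) gives (x, y) ≈ (-71.9, -30.6).
Distances from that point to each station vs reported:
  RID: calculated 100.3 vs reported 100.2 → residual 0.1 km
  HOPS: calculated 18.3 vs reported 62.4 → residual 44.1 km
  BDM: calculated 164.2 vs reported 164.1 → residual 0.1 km
  HAWA: calculated 131.1 vs reported 131.0 → residual 0.1 km
RID, BDM, HAWA are mutually consistent (residuals ≈ 0); HOPS is off by 44.1 km.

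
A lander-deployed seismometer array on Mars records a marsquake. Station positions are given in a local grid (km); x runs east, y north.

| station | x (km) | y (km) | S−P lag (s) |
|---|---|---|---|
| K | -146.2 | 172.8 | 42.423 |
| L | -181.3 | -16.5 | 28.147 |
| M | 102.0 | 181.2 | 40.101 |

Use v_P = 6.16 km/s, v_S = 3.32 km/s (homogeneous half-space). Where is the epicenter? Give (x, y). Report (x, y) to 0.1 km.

Distance from S−P lag: d = Δt · v_P v_S / (v_P − v_S) = Δt · (6.16·3.32)/(6.16−3.32) ≈ 7.2011·Δt.
So d_K = 305.49, d_L = 202.69, d_M = 288.77 km.
Circle about each station: (x + 146.2)² + (y − 172.8)² = 305.49²; (x + 181.3)² + (y + 16.5)² = 202.69²; (x − 102.0)² + (y − 181.2)² = 288.77².
Subtracting the K equation from the L and M equations removes the quadratic terms:
-70.2 x − 378.6 y = 34148.56
496.4 x + 16.8 y = 1939.19
Solving the 2×2 system: x ≈ 7.0, y ≈ -91.5 km.

7.0 km east, -91.5 km north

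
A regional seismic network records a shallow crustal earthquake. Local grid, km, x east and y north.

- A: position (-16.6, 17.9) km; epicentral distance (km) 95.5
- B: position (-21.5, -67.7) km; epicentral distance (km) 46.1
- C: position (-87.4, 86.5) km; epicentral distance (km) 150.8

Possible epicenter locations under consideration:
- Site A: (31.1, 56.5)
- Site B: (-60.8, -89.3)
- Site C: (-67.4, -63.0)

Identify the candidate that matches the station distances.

Site C

For each candidate, compare |candidate − station| to the reported distance:
Site A: residuals A 34.1, B 88.8, C 28.6 → max 88.8 km
Site B: residuals A 20.5, B 1.3, C 27.0 → max 27.0 km
Site C: residuals A 0.0, B 0.0, C 0.0 → max 0.0 km
Only Site C has all residuals ≈ 0.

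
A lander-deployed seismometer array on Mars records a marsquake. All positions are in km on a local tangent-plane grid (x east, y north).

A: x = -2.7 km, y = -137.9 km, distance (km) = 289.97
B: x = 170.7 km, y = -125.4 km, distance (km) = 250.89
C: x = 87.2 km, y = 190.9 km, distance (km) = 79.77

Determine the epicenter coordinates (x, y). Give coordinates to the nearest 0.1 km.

(126.7, 121.6)

Circle about each station: (x + 2.7)² + (y + 137.9)² = 289.97²; (x − 170.7)² + (y + 125.4)² = 250.89²; (x − 87.2)² + (y − 190.9)² = 79.77².
Subtracting the A equation from the B and C equations removes the quadratic terms:
346.8 x + 25.0 y = 46976.76
179.8 x + 657.6 y = 102742.30
Solving the 2×2 system: x ≈ 126.7, y ≈ 121.6 km.
Check against A (with the unrounded x, y): √((x + 2.7)²+(y + 137.9)²) = 289.97 ≈ 289.97 km. ✓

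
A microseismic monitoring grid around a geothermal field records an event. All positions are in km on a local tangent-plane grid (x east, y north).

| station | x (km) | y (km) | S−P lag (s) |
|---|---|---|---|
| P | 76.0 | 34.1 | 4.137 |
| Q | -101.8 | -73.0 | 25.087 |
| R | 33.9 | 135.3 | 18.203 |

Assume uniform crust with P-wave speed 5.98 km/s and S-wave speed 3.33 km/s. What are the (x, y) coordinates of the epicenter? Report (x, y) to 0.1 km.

Distance from S−P lag: d = Δt · v_P v_S / (v_P − v_S) = Δt · (5.98·3.33)/(5.98−3.33) ≈ 7.5145·Δt.
So d_P = 31.09, d_Q = 188.52, d_R = 136.79 km.
Circle about each station: (x − 76.0)² + (y − 34.1)² = 31.09²; (x + 101.8)² + (y + 73.0)² = 188.52²; (x − 33.9)² + (y − 135.3)² = 136.79².
Subtracting pairs of circle equations eliminates x²+y² and gives linear equations (the radical axes):
-355.6 x − 214.2 y = -25819.77
-84.2 x + 202.4 y = -5228.43
Solving the 2×2 system: x ≈ 70.5, y ≈ 3.5 km.

(70.5, 3.5)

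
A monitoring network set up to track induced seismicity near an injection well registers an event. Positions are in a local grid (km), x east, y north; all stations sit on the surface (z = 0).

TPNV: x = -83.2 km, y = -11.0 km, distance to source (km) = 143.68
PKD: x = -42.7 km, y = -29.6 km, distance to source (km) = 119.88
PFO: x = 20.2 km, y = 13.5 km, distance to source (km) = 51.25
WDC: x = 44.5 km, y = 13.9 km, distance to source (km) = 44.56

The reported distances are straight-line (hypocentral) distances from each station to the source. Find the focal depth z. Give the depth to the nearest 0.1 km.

Each station gives a sphere (x−x_i)² + (y−y_i)² + z² = d_i² (stations at z=0).
Subtracting the TPNV sphere from PKD and PFO: z² cancels, leaving linear equations in x and y:
81.0 x − 37.2 y = 1928.94
206.8 x + 49.0 y = 11564.43
Solving: x ≈ 44.994, y ≈ 46.117 km (keep extra digits for the depth step; rounded: 45.0, 46.1).
Then from the TPNV sphere: z² = 143.68² − (x + 83.2)² − (y + 11.0)² with x = 44.994, y = 46.117, so z ≈ 30.788 ≈ 30.8 km.

30.8 km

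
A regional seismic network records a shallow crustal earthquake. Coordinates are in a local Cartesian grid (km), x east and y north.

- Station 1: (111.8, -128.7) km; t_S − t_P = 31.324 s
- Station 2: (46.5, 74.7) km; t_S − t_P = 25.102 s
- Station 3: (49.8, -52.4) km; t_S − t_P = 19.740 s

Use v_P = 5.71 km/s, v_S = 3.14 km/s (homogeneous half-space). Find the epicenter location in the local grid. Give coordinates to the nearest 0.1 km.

Distance from S−P lag: d = Δt · v_P v_S / (v_P − v_S) = Δt · (5.71·3.14)/(5.71−3.14) ≈ 6.9764·Δt.
So d_Station 1 = 218.53, d_Station 2 = 175.12, d_Station 3 = 137.71 km.
Circle about each station: (x − 111.8)² + (y + 128.7)² = 218.53²; (x − 46.5)² + (y − 74.7)² = 175.12²; (x − 49.8)² + (y + 52.4)² = 137.71².
Subtracting the Station 1 equation from the Station 2 and Station 3 equations removes the quadratic terms:
-130.6 x + 406.8 y = -4232.24
-124.0 x + 152.6 y = 4954.19
Solving the 2×2 system: x ≈ -87.2, y ≈ -38.4 km.
Check against Station 1 (with the unrounded x, y): √((x − 111.8)²+(y + 128.7)²) = 218.54 ≈ 218.53 km. ✓

(-87.2, -38.4)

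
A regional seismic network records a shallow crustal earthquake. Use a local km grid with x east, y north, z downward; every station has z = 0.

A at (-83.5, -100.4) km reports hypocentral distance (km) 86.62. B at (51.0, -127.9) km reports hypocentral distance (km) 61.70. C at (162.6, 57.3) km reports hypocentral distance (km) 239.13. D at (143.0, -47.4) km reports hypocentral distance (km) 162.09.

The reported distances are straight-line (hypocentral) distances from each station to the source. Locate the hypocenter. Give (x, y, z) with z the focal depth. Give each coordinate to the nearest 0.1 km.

Each station gives a sphere (x−x_i)² + (y−y_i)² + z² = d_i² (stations at z=0).
Subtracting the A sphere from B and C: z² cancels, leaving linear equations in x and y:
269.0 x − 55.0 y = 5603.13
492.2 x + 315.4 y = -37010.49
Solving: x ≈ -2.398, y ≈ -113.603 km (keep extra digits for the depth step; rounded: -2.4, -113.6).
Then from the A sphere: z² = 86.62² − (x + 83.5)² − (y + 100.4)² with x = -2.398, y = -113.603, so z ≈ 27.407 ≈ 27.4 km.

(-2.4, -113.6, 27.4)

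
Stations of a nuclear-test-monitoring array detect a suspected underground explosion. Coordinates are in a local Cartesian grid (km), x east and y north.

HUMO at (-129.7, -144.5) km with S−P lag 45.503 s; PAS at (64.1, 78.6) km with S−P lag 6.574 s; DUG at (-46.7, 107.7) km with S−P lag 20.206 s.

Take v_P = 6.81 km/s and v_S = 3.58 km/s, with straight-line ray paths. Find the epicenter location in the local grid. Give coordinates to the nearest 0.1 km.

(105.8, 105.5)

Distance from S−P lag: d = Δt · v_P v_S / (v_P − v_S) = Δt · (6.81·3.58)/(6.81−3.58) ≈ 7.5479·Δt.
So d_HUMO = 343.45, d_PAS = 49.62, d_DUG = 152.51 km.
Circle about each station: (x + 129.7)² + (y + 144.5)² = 343.45²; (x − 64.1)² + (y − 78.6)² = 49.62²; (x + 46.7)² + (y − 107.7)² = 152.51².
Subtracting the HUMO equation from the PAS and DUG equations removes the quadratic terms:
387.6 x + 446.2 y = 88080.19
166.0 x + 504.4 y = 70776.44
Solving the 2×2 system: x ≈ 105.8, y ≈ 105.5 km.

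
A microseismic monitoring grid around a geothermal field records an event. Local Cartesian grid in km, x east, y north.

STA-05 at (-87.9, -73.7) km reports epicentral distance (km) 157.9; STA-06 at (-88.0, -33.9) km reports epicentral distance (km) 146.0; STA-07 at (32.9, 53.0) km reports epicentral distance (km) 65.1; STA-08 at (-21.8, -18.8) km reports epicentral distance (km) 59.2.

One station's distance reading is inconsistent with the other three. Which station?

Solve using three stations at a time. Using STA-05, STA-06, STA-07 (subtract circle equations pairwise → linear system) gives (x, y) ≈ (55.7, -8.0).
Distances from that point to each station vs reported:
  STA-05: calculated 157.9 vs reported 157.9 → residual 0.0 km
  STA-06: calculated 146.0 vs reported 146.0 → residual 0.0 km
  STA-07: calculated 65.1 vs reported 65.1 → residual 0.0 km
  STA-08: calculated 78.2 vs reported 59.2 → residual 19.0 km
STA-05, STA-06, STA-07 are mutually consistent (residuals ≈ 0); STA-08 is off by 19.0 km.

STA-08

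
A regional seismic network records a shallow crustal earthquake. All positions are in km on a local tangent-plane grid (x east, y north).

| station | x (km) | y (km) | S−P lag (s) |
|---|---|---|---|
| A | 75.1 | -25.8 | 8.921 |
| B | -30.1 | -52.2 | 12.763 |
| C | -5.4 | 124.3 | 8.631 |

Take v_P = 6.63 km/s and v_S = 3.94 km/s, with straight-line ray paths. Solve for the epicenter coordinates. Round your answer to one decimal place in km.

Distance from S−P lag: d = Δt · v_P v_S / (v_P − v_S) = Δt · (6.63·3.94)/(6.63−3.94) ≈ 9.7109·Δt.
So d_A = 86.63, d_B = 123.94, d_C = 83.81 km.
Circle about each station: (x − 75.1)² + (y + 25.8)² = 86.63²; (x + 30.1)² + (y + 52.2)² = 123.94²; (x + 5.4)² + (y − 124.3)² = 83.81².
Subtracting the A equation from the B and C equations removes the quadratic terms:
-210.4 x − 52.8 y = -10531.17
-161.0 x + 300.2 y = 9654.64
Solving the 2×2 system: x ≈ 37.0, y ≈ 52.0 km.

37.0 km east, 52.0 km north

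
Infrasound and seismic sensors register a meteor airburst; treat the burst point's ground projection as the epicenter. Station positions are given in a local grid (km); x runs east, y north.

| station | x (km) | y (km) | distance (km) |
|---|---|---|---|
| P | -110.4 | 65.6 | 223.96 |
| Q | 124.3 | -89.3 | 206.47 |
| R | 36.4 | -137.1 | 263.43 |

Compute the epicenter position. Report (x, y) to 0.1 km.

Circle about each station: (x + 110.4)² + (y − 65.6)² = 223.96²; (x − 124.3)² + (y + 89.3)² = 206.47²; (x − 36.4)² + (y + 137.1)² = 263.43².
Subtracting the P equation from the Q and R equations removes the quadratic terms:
469.4 x − 309.8 y = 14461.68
293.6 x − 405.4 y = -15607.43
Solving the 2×2 system: x ≈ 107.7, y ≈ 116.5 km.

(107.7, 116.5)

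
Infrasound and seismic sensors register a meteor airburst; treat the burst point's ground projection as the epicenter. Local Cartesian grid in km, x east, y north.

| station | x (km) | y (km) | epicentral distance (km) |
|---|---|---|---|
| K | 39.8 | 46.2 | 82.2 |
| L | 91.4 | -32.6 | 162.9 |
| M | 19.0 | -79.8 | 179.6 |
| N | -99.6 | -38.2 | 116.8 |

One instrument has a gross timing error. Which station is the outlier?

Solve using three stations at a time. Using K, L, N (subtract circle equations pairwise → linear system) gives (x, y) ≈ (-40.7, 62.7).
Distances from that point to each station vs reported:
  K: calculated 82.2 vs reported 82.2 → residual 0.0 km
  L: calculated 162.9 vs reported 162.9 → residual 0.0 km
  M: calculated 154.5 vs reported 179.6 → residual 25.1 km
  N: calculated 116.8 vs reported 116.8 → residual 0.0 km
K, L, N are mutually consistent (residuals ≈ 0); M is off by 25.1 km.

M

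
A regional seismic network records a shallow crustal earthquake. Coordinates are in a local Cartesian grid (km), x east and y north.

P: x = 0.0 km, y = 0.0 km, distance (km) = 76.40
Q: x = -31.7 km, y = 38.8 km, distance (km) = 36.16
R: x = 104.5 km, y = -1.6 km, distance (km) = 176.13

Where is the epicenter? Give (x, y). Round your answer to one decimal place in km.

Circle about each station: x² + y² = 76.40²; (x + 31.7)² + (y − 38.8)² = 36.16²; (x − 104.5)² + (y + 1.6)² = 176.13².
Subtracting pairs of circle equations eliminates x²+y² and gives linear equations (the radical axes):
-63.4 x + 77.6 y = 7039.74
209.0 x − 3.2 y = -14262.01
Solving the 2×2 system: x ≈ -67.7, y ≈ 35.4 km.

x ≈ -67.7 km, y ≈ 35.4 km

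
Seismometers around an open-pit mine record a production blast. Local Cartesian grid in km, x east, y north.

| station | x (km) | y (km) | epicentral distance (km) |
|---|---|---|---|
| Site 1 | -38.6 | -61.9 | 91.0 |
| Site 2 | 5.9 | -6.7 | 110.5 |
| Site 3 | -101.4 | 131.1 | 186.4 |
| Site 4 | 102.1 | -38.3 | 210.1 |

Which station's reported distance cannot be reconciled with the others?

Solve using three stations at a time. Using Site 1, Site 2, Site 4 (subtract circle equations pairwise → linear system) gives (x, y) ≈ (-104.3, 1.0).
Distances from that point to each station vs reported:
  Site 1: calculated 90.9 vs reported 91.0 → residual 0.1 km
  Site 2: calculated 110.4 vs reported 110.5 → residual 0.1 km
  Site 3: calculated 130.2 vs reported 186.4 → residual 56.2 km
  Site 4: calculated 210.1 vs reported 210.1 → residual 0.0 km
Site 1, Site 2, Site 4 are mutually consistent (residuals ≈ 0); Site 3 is off by 56.2 km.

Site 3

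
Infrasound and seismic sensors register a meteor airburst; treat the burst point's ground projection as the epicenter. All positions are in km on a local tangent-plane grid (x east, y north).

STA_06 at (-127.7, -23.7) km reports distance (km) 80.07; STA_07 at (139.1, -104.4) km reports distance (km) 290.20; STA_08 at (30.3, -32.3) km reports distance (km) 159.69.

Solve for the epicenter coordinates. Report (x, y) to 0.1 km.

(-104.7, 53.0)

Circle about each station: (x + 127.7)² + (y + 23.7)² = 80.07²; (x − 139.1)² + (y + 104.4)² = 290.20²; (x − 30.3)² + (y + 32.3)² = 159.69².
Subtracting the STA_06 equation from the STA_07 and STA_08 equations removes the quadratic terms:
533.6 x − 161.4 y = -64425.65
316.0 x − 17.2 y = -33997.29
Solving the 2×2 system: x ≈ -104.7, y ≈ 53.0 km.
Check against STA_06 (with the unrounded x, y): √((x + 127.7)²+(y + 23.7)²) = 80.09 ≈ 80.07 km. ✓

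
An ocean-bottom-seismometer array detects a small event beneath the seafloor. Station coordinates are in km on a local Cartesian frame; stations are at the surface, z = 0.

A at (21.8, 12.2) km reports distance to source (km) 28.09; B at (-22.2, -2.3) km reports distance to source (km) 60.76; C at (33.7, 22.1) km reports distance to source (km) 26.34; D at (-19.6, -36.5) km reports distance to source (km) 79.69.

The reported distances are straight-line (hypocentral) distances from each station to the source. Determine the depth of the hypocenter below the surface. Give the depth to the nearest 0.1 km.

z ≈ 25.4 km

Each station gives a sphere (x−x_i)² + (y−y_i)² + z² = d_i² (stations at z=0).
Subtracting the A sphere from B and C: z² cancels, leaving linear equations in x and y:
-88.0 x − 29.0 y = -3028.68
23.8 x + 19.8 y = 1095.27
Solving: x ≈ 26.806, y ≈ 23.096 km (keep extra digits for the depth step; rounded: 26.8, 23.1).
Then from the A sphere: z² = 28.09² − (x − 21.8)² − (y − 12.2)² with x = 26.806, y = 23.096, so z ≈ 25.402 ≈ 25.4 km.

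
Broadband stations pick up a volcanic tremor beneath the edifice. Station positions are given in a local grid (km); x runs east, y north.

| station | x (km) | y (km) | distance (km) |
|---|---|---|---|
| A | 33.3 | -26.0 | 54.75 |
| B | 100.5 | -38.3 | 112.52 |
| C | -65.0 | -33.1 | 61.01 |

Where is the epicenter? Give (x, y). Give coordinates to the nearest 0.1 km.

Circle about each station: (x − 33.3)² + (y + 26.0)² = 54.75²; (x − 100.5)² + (y + 38.3)² = 112.52²; (x + 65.0)² + (y + 33.1)² = 61.01².
Subtracting the A equation from the B and C equations removes the quadratic terms:
134.4 x − 24.6 y = 119.06
-196.6 x − 14.2 y = 2811.06
Solving the 2×2 system: x ≈ -10.0, y ≈ -59.5 km.

(-10.0, -59.5)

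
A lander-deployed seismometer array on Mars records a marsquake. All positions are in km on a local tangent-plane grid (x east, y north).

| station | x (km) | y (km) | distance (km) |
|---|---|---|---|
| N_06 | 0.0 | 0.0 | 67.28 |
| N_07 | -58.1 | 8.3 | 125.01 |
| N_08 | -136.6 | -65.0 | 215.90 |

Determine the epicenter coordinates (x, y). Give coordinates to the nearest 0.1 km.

Circle about each station: x² + y² = 67.28²; (x + 58.1)² + (y − 8.3)² = 125.01²; (x + 136.6)² + (y + 65.0)² = 215.90².
Subtracting the N_06 equation from the N_07 and N_08 equations removes the quadratic terms:
-116.2 x + 16.6 y = -7656.40
-273.2 x − 130.0 y = -19201.65
Solving the 2×2 system: x ≈ 66.9, y ≈ 7.1 km.
Check against N_06 (with the unrounded x, y): √(x²+y²) = 67.28 ≈ 67.28 km. ✓

66.9 km east, 7.1 km north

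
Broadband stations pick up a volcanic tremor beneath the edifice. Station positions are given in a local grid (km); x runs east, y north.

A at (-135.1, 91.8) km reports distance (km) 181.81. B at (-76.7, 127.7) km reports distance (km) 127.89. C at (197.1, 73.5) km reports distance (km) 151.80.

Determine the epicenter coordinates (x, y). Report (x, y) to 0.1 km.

(46.7, 94.1)

Circle about each station: (x + 135.1)² + (y − 91.8)² = 181.81²; (x + 76.7)² + (y − 127.7)² = 127.89²; (x − 197.1)² + (y − 73.5)² = 151.80².
Subtracting pairs of circle equations eliminates x²+y² and gives linear equations (the radical axes):
116.8 x + 71.8 y = 12209.95
664.4 x − 36.6 y = 27583.05
Solving the 2×2 system: x ≈ 46.7, y ≈ 94.1 km.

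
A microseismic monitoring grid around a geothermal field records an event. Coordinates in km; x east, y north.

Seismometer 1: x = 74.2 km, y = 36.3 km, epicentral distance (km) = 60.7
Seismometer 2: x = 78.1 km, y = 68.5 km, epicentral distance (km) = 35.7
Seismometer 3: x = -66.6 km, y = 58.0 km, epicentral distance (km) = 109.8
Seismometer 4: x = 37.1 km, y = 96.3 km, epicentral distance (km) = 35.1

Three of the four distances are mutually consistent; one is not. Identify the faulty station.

Solve using three stations at a time. Using Seismometer 2, Seismometer 3, Seismometer 4 (subtract circle equations pairwise → linear system) gives (x, y) ≈ (43.1, 61.8).
Distances from that point to each station vs reported:
  Seismometer 1: calculated 40.2 vs reported 60.7 → residual 20.5 km
  Seismometer 2: calculated 35.6 vs reported 35.7 → residual 0.1 km
  Seismometer 3: calculated 109.8 vs reported 109.8 → residual 0.0 km
  Seismometer 4: calculated 35.0 vs reported 35.1 → residual 0.1 km
Seismometer 2, Seismometer 3, Seismometer 4 are mutually consistent (residuals ≈ 0); Seismometer 1 is off by 20.5 km.

Seismometer 1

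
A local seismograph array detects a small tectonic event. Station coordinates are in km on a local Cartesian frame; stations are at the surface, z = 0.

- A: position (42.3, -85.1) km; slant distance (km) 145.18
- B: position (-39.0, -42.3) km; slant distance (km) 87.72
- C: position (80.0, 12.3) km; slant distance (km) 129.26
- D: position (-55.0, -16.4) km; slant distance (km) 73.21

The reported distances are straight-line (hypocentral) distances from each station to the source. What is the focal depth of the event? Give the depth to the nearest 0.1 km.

Each station gives a sphere (x−x_i)² + (y−y_i)² + z² = d_i² (stations at z=0).
Subtracting the A sphere from B and C: z² cancels, leaving linear equations in x and y:
-162.6 x + 85.6 y = 7661.42
75.4 x + 194.8 y = 1889.07
Solving: x ≈ -34.901, y ≈ 23.207 km (keep extra digits for the depth step; rounded: -34.9, 23.2).
Then from the A sphere: z² = 145.18² − (x − 42.3)² − (y + 85.1)² with x = -34.901, y = 23.207, so z ≈ 58.196 ≈ 58.2 km.

depth ≈ 58.2 km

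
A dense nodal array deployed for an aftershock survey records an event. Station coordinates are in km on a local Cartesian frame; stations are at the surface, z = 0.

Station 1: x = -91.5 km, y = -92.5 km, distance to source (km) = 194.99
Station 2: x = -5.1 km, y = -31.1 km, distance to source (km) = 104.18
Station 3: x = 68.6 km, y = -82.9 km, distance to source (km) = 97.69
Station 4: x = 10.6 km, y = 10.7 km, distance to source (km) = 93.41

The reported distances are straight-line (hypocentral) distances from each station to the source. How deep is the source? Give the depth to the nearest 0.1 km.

z ≈ 66.1 km

Each station gives a sphere (x−x_i)² + (y−y_i)² + z² = d_i² (stations at z=0).
Subtracting the Station 1 sphere from Station 2 and Station 3: z² cancels, leaving linear equations in x and y:
172.8 x + 122.8 y = 11232.35
320.2 x + 19.2 y = 23127.63
Solving: x ≈ 72.895, y ≈ -11.106 km (keep extra digits for the depth step; rounded: 72.9, -11.1).
Then from the Station 1 sphere: z² = 194.99² − (x + 91.5)² − (y + 92.5)² with x = 72.895, y = -11.106, so z ≈ 66.109 ≈ 66.1 km.
Check against Station 4 (with the unrounded solution): distance 93.42 ≈ 93.41 km. ✓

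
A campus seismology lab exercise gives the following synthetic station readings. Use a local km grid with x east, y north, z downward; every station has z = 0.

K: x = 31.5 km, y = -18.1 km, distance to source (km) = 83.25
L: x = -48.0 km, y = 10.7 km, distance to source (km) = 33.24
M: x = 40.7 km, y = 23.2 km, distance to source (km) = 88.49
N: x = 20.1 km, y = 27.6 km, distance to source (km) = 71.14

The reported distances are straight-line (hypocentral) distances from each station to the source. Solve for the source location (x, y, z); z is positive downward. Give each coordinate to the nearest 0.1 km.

x ≈ -40.4 km, y ≈ 8.7 km, depth ≈ 32.3 km

Each station gives a sphere (x−x_i)² + (y−y_i)² + z² = d_i² (stations at z=0).
Subtracting the K sphere from L and M: z² cancels, leaving linear equations in x and y:
-159.0 x + 57.6 y = 6924.29
18.4 x + 82.6 y = -25.05
Solving: x ≈ -40.399, y ≈ 8.696 km (keep extra digits for the depth step; rounded: -40.4, 8.7).
Then from the K sphere: z² = 83.25² − (x − 31.5)² − (y + 18.1)² with x = -40.399, y = 8.696, so z ≈ 32.297 ≈ 32.3 km.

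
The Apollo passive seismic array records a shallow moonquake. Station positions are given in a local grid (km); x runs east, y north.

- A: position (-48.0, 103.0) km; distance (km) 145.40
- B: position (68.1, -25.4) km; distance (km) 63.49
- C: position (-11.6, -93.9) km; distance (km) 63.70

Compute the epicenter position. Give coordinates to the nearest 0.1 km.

x ≈ 5.0 km, y ≈ -32.4 km

Circle about each station: (x + 48.0)² + (y − 103.0)² = 145.40²; (x − 68.1)² + (y + 25.4)² = 63.49²; (x + 11.6)² + (y + 93.9)² = 63.70².
Subtracting the A equation from the B and C equations removes the quadratic terms:
232.2 x − 256.8 y = 9479.95
72.8 x − 393.8 y = 13122.24
Solving the 2×2 system: x ≈ 5.0, y ≈ -32.4 km.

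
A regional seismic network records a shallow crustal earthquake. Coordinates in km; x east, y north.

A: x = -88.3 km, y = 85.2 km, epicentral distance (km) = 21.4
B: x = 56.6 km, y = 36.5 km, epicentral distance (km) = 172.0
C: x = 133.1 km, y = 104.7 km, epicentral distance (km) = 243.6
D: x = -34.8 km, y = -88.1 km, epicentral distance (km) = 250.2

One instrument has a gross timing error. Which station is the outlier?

D

Solve using three stations at a time. Using A, B, C (subtract circle equations pairwise → linear system) gives (x, y) ≈ (-109.4, 81.5).
Distances from that point to each station vs reported:
  A: calculated 21.4 vs reported 21.4 → residual 0.0 km
  B: calculated 172.0 vs reported 172.0 → residual 0.0 km
  C: calculated 243.6 vs reported 243.6 → residual 0.0 km
  D: calculated 185.3 vs reported 250.2 → residual 64.9 km
A, B, C are mutually consistent (residuals ≈ 0); D is off by 64.9 km.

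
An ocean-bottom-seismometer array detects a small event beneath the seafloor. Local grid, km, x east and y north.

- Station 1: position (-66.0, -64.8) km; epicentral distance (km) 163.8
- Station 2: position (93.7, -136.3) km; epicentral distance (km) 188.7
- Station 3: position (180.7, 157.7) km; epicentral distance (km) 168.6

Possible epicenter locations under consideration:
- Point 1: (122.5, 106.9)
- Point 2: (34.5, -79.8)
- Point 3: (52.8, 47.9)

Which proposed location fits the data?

Point 3

For each candidate, compare |candidate − station| to the reported distance:
Point 1: residuals Station 1 91.2, Station 2 56.2, Station 3 91.3 → max 91.3 km
Point 2: residuals Station 1 62.2, Station 2 106.9, Station 3 110.3 → max 110.3 km
Point 3: residuals Station 1 0.0, Station 2 0.0, Station 3 0.0 → max 0.0 km
Only Point 3 has all residuals ≈ 0.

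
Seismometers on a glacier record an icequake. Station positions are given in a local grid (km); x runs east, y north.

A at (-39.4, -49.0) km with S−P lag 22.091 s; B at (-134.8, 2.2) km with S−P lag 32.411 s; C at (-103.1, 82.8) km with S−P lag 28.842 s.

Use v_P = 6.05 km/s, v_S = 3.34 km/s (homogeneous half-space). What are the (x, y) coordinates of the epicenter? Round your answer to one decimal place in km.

Distance from S−P lag: d = Δt · v_P v_S / (v_P − v_S) = Δt · (6.05·3.34)/(6.05−3.34) ≈ 7.4565·Δt.
So d_A = 164.72, d_B = 241.67, d_C = 215.06 km.
Circle about each station: (x + 39.4)² + (y + 49.0)² = 164.72²; (x + 134.8)² + (y − 2.2)² = 241.67²; (x + 103.1)² + (y − 82.8)² = 215.06².
Subtracting the A equation from the B and C equations removes the quadratic terms:
-190.8 x + 102.4 y = -17049.19
-127.4 x + 263.6 y = -5586.04
Solving the 2×2 system: x ≈ 105.3, y ≈ 29.7 km.

(105.3, 29.7)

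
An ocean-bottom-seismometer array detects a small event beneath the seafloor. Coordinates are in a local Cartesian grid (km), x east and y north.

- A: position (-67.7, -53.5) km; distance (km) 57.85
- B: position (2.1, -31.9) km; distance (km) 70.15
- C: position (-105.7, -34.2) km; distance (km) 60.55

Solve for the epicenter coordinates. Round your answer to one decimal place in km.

Circle about each station: (x + 67.7)² + (y + 53.5)² = 57.85²; (x − 2.1)² + (y + 31.9)² = 70.15²; (x + 105.7)² + (y + 34.2)² = 60.55².
Subtracting pairs of circle equations eliminates x²+y² and gives linear equations (the radical axes):
139.6 x + 43.2 y = -7997.92
-76.0 x + 38.6 y = 4576.91
Solving the 2×2 system: x ≈ -58.4, y ≈ 3.6 km.

(-58.4, 3.6)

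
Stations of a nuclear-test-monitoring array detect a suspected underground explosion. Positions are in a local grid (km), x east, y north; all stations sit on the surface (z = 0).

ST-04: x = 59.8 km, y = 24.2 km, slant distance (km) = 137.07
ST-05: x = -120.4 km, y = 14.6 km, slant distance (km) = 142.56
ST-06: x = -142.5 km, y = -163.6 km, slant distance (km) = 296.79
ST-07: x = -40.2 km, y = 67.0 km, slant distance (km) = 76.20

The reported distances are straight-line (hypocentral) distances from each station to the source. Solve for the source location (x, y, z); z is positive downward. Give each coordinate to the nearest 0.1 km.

Each station gives a sphere (x−x_i)² + (y−y_i)² + z² = d_i² (stations at z=0).
Subtracting the ST-04 sphere from ST-05 and ST-06: z² cancels, leaving linear equations in x and y:
-360.4 x − 19.2 y = 9012.47
-404.6 x − 375.6 y = -26386.59
Solving: x ≈ -30.500, y ≈ 103.106 km (keep extra digits for the depth step; rounded: -30.5, 103.1).
Then from the ST-04 sphere: z² = 137.07² − (x − 59.8)² − (y − 24.2)² with x = -30.500, y = 103.106, so z ≈ 66.392 ≈ 66.4 km.
Check against ST-07 (with the unrounded solution): distance 76.19 ≈ 76.20 km. ✓

x ≈ -30.5 km, y ≈ 103.1 km, depth ≈ 66.4 km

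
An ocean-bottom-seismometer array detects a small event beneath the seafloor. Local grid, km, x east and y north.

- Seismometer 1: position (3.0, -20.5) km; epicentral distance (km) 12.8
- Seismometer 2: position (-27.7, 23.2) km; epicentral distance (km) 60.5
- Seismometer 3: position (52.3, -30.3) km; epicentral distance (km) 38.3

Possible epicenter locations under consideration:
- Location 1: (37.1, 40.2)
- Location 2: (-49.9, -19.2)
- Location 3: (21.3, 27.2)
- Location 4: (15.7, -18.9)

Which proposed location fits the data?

For each candidate, compare |candidate − station| to the reported distance:
Location 1: residuals Seismometer 1 56.8, Seismometer 2 6.5, Seismometer 3 33.8 → max 56.8 km
Location 2: residuals Seismometer 1 40.1, Seismometer 2 12.6, Seismometer 3 64.5 → max 64.5 km
Location 3: residuals Seismometer 1 38.3, Seismometer 2 11.3, Seismometer 3 27.0 → max 38.3 km
Location 4: residuals Seismometer 1 0.0, Seismometer 2 0.0, Seismometer 3 0.0 → max 0.0 km
Only Location 4 has all residuals ≈ 0.

Location 4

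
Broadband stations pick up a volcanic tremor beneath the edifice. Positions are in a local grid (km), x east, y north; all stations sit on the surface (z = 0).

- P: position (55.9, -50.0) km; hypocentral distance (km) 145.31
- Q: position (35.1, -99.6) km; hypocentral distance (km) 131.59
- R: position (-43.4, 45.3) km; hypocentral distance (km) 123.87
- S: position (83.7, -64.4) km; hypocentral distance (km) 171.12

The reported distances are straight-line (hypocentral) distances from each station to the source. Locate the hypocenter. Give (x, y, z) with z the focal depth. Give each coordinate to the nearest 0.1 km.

Each station gives a sphere (x−x_i)² + (y−y_i)² + z² = d_i² (stations at z=0).
Subtracting the P sphere from Q and R: z² cancels, leaving linear equations in x and y:
-41.6 x − 99.2 y = 9326.43
-198.6 x + 190.6 y = 4082.06
Solving: x ≈ -78.992, y ≈ -60.891 km (keep extra digits for the depth step; rounded: -79.0, -60.9).
Then from the P sphere: z² = 145.31² − (x − 55.9)² − (y + 50.0)² with x = -78.992, y = -60.891, so z ≈ 52.920 ≈ 52.9 km.

(-79.0, -60.9, 52.9)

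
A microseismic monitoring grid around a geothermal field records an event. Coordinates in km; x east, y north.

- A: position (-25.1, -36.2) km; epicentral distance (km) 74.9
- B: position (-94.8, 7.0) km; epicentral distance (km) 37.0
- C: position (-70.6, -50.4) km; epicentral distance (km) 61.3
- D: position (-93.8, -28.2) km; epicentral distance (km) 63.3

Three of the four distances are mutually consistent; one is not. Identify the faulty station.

Solve using three stations at a time. Using A, B, D (subtract circle equations pairwise → linear system) gives (x, y) ≈ (-64.1, 27.7).
Distances from that point to each station vs reported:
  A: calculated 74.9 vs reported 74.9 → residual 0.0 km
  B: calculated 37.0 vs reported 37.0 → residual 0.0 km
  C: calculated 78.4 vs reported 61.3 → residual 17.1 km
  D: calculated 63.3 vs reported 63.3 → residual 0.0 km
A, B, D are mutually consistent (residuals ≈ 0); C is off by 17.1 km.

C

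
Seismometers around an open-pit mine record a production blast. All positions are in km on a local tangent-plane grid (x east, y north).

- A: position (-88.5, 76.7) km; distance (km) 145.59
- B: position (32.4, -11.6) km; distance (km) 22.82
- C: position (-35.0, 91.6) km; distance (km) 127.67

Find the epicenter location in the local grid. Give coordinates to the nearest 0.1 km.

Circle about each station: (x + 88.5)² + (y − 76.7)² = 145.59²; (x − 32.4)² + (y + 11.6)² = 22.82²; (x + 35.0)² + (y − 91.6)² = 127.67².
Subtracting the A equation from the B and C equations removes the quadratic terms:
241.8 x − 176.6 y = 8144.88
107.0 x + 29.8 y = 797.24
Solving the 2×2 system: x ≈ 14.7, y ≈ -26.0 km.

14.7 km east, -26.0 km north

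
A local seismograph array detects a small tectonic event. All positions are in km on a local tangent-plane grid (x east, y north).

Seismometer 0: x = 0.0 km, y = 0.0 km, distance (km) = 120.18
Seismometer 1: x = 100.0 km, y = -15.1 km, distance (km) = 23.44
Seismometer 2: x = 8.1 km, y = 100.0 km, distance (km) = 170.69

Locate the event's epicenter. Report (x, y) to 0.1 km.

(115.7, -32.5)

Circle about each station: x² + y² = 120.18²; (x − 100.0)² + (y + 15.1)² = 23.44²; (x − 8.1)² + (y − 100.0)² = 170.69².
Subtracting the Seismometer 0 equation from the Seismometer 1 and Seismometer 2 equations removes the quadratic terms:
200.0 x − 30.2 y = 24121.81
16.2 x + 200.0 y = -4626.23
Solving the 2×2 system: x ≈ 115.7, y ≈ -32.5 km.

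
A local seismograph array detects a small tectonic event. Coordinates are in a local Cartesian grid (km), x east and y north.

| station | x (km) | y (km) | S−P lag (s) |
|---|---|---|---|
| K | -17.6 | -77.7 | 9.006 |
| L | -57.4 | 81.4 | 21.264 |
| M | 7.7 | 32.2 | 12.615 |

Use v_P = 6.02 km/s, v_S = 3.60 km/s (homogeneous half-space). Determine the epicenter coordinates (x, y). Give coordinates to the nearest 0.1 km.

(62.3, -66.7)

Distance from S−P lag: d = Δt · v_P v_S / (v_P − v_S) = Δt · (6.02·3.60)/(6.02−3.60) ≈ 8.9554·Δt.
So d_K = 80.65, d_L = 190.43, d_M = 112.97 km.
Circle about each station: (x + 17.6)² + (y + 77.7)² = 80.65²; (x + 57.4)² + (y − 81.4)² = 190.43²; (x − 7.7)² + (y − 32.2)² = 112.97².
Subtracting the K equation from the L and M equations removes the quadratic terms:
-79.6 x + 318.2 y = -26185.49
50.6 x + 219.8 y = -11508.72
Solving the 2×2 system: x ≈ 62.3, y ≈ -66.7 km.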